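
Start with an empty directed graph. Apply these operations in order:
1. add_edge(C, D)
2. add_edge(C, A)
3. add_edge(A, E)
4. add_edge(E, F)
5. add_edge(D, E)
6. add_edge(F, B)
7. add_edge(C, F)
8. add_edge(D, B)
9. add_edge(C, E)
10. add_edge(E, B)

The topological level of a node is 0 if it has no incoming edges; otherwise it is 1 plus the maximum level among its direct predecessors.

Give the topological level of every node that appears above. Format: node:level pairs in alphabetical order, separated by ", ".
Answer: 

Op 1: add_edge(C, D). Edges now: 1
Op 2: add_edge(C, A). Edges now: 2
Op 3: add_edge(A, E). Edges now: 3
Op 4: add_edge(E, F). Edges now: 4
Op 5: add_edge(D, E). Edges now: 5
Op 6: add_edge(F, B). Edges now: 6
Op 7: add_edge(C, F). Edges now: 7
Op 8: add_edge(D, B). Edges now: 8
Op 9: add_edge(C, E). Edges now: 9
Op 10: add_edge(E, B). Edges now: 10
Compute levels (Kahn BFS):
  sources (in-degree 0): C
  process C: level=0
    C->A: in-degree(A)=0, level(A)=1, enqueue
    C->D: in-degree(D)=0, level(D)=1, enqueue
    C->E: in-degree(E)=2, level(E)>=1
    C->F: in-degree(F)=1, level(F)>=1
  process A: level=1
    A->E: in-degree(E)=1, level(E)>=2
  process D: level=1
    D->B: in-degree(B)=2, level(B)>=2
    D->E: in-degree(E)=0, level(E)=2, enqueue
  process E: level=2
    E->B: in-degree(B)=1, level(B)>=3
    E->F: in-degree(F)=0, level(F)=3, enqueue
  process F: level=3
    F->B: in-degree(B)=0, level(B)=4, enqueue
  process B: level=4
All levels: A:1, B:4, C:0, D:1, E:2, F:3

Answer: A:1, B:4, C:0, D:1, E:2, F:3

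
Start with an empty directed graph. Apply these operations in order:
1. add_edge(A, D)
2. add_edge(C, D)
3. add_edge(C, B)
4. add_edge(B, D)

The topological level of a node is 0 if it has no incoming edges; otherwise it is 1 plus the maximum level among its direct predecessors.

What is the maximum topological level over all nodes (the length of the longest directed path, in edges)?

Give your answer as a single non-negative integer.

Op 1: add_edge(A, D). Edges now: 1
Op 2: add_edge(C, D). Edges now: 2
Op 3: add_edge(C, B). Edges now: 3
Op 4: add_edge(B, D). Edges now: 4
Compute levels (Kahn BFS):
  sources (in-degree 0): A, C
  process A: level=0
    A->D: in-degree(D)=2, level(D)>=1
  process C: level=0
    C->B: in-degree(B)=0, level(B)=1, enqueue
    C->D: in-degree(D)=1, level(D)>=1
  process B: level=1
    B->D: in-degree(D)=0, level(D)=2, enqueue
  process D: level=2
All levels: A:0, B:1, C:0, D:2
max level = 2

Answer: 2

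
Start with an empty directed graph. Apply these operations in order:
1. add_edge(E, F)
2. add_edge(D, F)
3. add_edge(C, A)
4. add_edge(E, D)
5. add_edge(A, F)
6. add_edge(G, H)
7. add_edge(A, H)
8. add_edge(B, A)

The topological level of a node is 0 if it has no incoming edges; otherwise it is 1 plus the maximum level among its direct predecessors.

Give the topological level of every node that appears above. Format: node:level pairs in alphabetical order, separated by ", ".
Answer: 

Answer: A:1, B:0, C:0, D:1, E:0, F:2, G:0, H:2

Derivation:
Op 1: add_edge(E, F). Edges now: 1
Op 2: add_edge(D, F). Edges now: 2
Op 3: add_edge(C, A). Edges now: 3
Op 4: add_edge(E, D). Edges now: 4
Op 5: add_edge(A, F). Edges now: 5
Op 6: add_edge(G, H). Edges now: 6
Op 7: add_edge(A, H). Edges now: 7
Op 8: add_edge(B, A). Edges now: 8
Compute levels (Kahn BFS):
  sources (in-degree 0): B, C, E, G
  process B: level=0
    B->A: in-degree(A)=1, level(A)>=1
  process C: level=0
    C->A: in-degree(A)=0, level(A)=1, enqueue
  process E: level=0
    E->D: in-degree(D)=0, level(D)=1, enqueue
    E->F: in-degree(F)=2, level(F)>=1
  process G: level=0
    G->H: in-degree(H)=1, level(H)>=1
  process A: level=1
    A->F: in-degree(F)=1, level(F)>=2
    A->H: in-degree(H)=0, level(H)=2, enqueue
  process D: level=1
    D->F: in-degree(F)=0, level(F)=2, enqueue
  process H: level=2
  process F: level=2
All levels: A:1, B:0, C:0, D:1, E:0, F:2, G:0, H:2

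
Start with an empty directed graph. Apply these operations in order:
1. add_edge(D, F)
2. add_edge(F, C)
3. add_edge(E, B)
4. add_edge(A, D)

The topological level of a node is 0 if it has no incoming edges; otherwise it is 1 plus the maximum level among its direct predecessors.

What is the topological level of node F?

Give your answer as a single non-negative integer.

Op 1: add_edge(D, F). Edges now: 1
Op 2: add_edge(F, C). Edges now: 2
Op 3: add_edge(E, B). Edges now: 3
Op 4: add_edge(A, D). Edges now: 4
Compute levels (Kahn BFS):
  sources (in-degree 0): A, E
  process A: level=0
    A->D: in-degree(D)=0, level(D)=1, enqueue
  process E: level=0
    E->B: in-degree(B)=0, level(B)=1, enqueue
  process D: level=1
    D->F: in-degree(F)=0, level(F)=2, enqueue
  process B: level=1
  process F: level=2
    F->C: in-degree(C)=0, level(C)=3, enqueue
  process C: level=3
All levels: A:0, B:1, C:3, D:1, E:0, F:2
level(F) = 2

Answer: 2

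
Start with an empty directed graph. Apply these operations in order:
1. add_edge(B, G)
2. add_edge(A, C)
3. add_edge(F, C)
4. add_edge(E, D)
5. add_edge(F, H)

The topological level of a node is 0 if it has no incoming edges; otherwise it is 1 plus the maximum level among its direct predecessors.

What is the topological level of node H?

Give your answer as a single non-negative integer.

Op 1: add_edge(B, G). Edges now: 1
Op 2: add_edge(A, C). Edges now: 2
Op 3: add_edge(F, C). Edges now: 3
Op 4: add_edge(E, D). Edges now: 4
Op 5: add_edge(F, H). Edges now: 5
Compute levels (Kahn BFS):
  sources (in-degree 0): A, B, E, F
  process A: level=0
    A->C: in-degree(C)=1, level(C)>=1
  process B: level=0
    B->G: in-degree(G)=0, level(G)=1, enqueue
  process E: level=0
    E->D: in-degree(D)=0, level(D)=1, enqueue
  process F: level=0
    F->C: in-degree(C)=0, level(C)=1, enqueue
    F->H: in-degree(H)=0, level(H)=1, enqueue
  process G: level=1
  process D: level=1
  process C: level=1
  process H: level=1
All levels: A:0, B:0, C:1, D:1, E:0, F:0, G:1, H:1
level(H) = 1

Answer: 1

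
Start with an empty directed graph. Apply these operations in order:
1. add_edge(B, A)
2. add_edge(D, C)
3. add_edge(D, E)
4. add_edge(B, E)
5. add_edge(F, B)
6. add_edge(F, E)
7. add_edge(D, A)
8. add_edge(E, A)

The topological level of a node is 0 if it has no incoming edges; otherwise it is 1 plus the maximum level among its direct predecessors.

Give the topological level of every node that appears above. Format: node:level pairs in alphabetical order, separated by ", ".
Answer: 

Op 1: add_edge(B, A). Edges now: 1
Op 2: add_edge(D, C). Edges now: 2
Op 3: add_edge(D, E). Edges now: 3
Op 4: add_edge(B, E). Edges now: 4
Op 5: add_edge(F, B). Edges now: 5
Op 6: add_edge(F, E). Edges now: 6
Op 7: add_edge(D, A). Edges now: 7
Op 8: add_edge(E, A). Edges now: 8
Compute levels (Kahn BFS):
  sources (in-degree 0): D, F
  process D: level=0
    D->A: in-degree(A)=2, level(A)>=1
    D->C: in-degree(C)=0, level(C)=1, enqueue
    D->E: in-degree(E)=2, level(E)>=1
  process F: level=0
    F->B: in-degree(B)=0, level(B)=1, enqueue
    F->E: in-degree(E)=1, level(E)>=1
  process C: level=1
  process B: level=1
    B->A: in-degree(A)=1, level(A)>=2
    B->E: in-degree(E)=0, level(E)=2, enqueue
  process E: level=2
    E->A: in-degree(A)=0, level(A)=3, enqueue
  process A: level=3
All levels: A:3, B:1, C:1, D:0, E:2, F:0

Answer: A:3, B:1, C:1, D:0, E:2, F:0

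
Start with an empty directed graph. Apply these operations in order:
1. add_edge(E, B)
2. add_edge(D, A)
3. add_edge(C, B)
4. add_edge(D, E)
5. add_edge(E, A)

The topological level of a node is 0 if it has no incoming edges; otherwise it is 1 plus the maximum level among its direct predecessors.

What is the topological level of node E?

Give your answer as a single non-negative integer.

Op 1: add_edge(E, B). Edges now: 1
Op 2: add_edge(D, A). Edges now: 2
Op 3: add_edge(C, B). Edges now: 3
Op 4: add_edge(D, E). Edges now: 4
Op 5: add_edge(E, A). Edges now: 5
Compute levels (Kahn BFS):
  sources (in-degree 0): C, D
  process C: level=0
    C->B: in-degree(B)=1, level(B)>=1
  process D: level=0
    D->A: in-degree(A)=1, level(A)>=1
    D->E: in-degree(E)=0, level(E)=1, enqueue
  process E: level=1
    E->A: in-degree(A)=0, level(A)=2, enqueue
    E->B: in-degree(B)=0, level(B)=2, enqueue
  process A: level=2
  process B: level=2
All levels: A:2, B:2, C:0, D:0, E:1
level(E) = 1

Answer: 1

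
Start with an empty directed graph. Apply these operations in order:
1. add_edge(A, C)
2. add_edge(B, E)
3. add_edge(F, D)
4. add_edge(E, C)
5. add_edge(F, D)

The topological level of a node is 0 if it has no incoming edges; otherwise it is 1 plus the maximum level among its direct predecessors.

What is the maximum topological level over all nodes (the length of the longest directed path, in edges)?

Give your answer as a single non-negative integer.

Answer: 2

Derivation:
Op 1: add_edge(A, C). Edges now: 1
Op 2: add_edge(B, E). Edges now: 2
Op 3: add_edge(F, D). Edges now: 3
Op 4: add_edge(E, C). Edges now: 4
Op 5: add_edge(F, D) (duplicate, no change). Edges now: 4
Compute levels (Kahn BFS):
  sources (in-degree 0): A, B, F
  process A: level=0
    A->C: in-degree(C)=1, level(C)>=1
  process B: level=0
    B->E: in-degree(E)=0, level(E)=1, enqueue
  process F: level=0
    F->D: in-degree(D)=0, level(D)=1, enqueue
  process E: level=1
    E->C: in-degree(C)=0, level(C)=2, enqueue
  process D: level=1
  process C: level=2
All levels: A:0, B:0, C:2, D:1, E:1, F:0
max level = 2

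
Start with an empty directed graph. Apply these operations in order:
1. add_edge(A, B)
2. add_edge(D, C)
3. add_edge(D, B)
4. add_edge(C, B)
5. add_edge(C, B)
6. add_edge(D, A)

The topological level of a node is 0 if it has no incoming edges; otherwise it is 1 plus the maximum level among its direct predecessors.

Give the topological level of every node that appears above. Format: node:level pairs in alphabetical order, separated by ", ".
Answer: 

Op 1: add_edge(A, B). Edges now: 1
Op 2: add_edge(D, C). Edges now: 2
Op 3: add_edge(D, B). Edges now: 3
Op 4: add_edge(C, B). Edges now: 4
Op 5: add_edge(C, B) (duplicate, no change). Edges now: 4
Op 6: add_edge(D, A). Edges now: 5
Compute levels (Kahn BFS):
  sources (in-degree 0): D
  process D: level=0
    D->A: in-degree(A)=0, level(A)=1, enqueue
    D->B: in-degree(B)=2, level(B)>=1
    D->C: in-degree(C)=0, level(C)=1, enqueue
  process A: level=1
    A->B: in-degree(B)=1, level(B)>=2
  process C: level=1
    C->B: in-degree(B)=0, level(B)=2, enqueue
  process B: level=2
All levels: A:1, B:2, C:1, D:0

Answer: A:1, B:2, C:1, D:0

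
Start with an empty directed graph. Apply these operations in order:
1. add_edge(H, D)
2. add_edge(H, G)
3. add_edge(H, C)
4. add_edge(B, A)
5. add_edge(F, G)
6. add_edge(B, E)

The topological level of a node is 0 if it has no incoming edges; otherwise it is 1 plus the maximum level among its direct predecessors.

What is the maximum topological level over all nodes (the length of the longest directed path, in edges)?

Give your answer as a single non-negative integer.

Op 1: add_edge(H, D). Edges now: 1
Op 2: add_edge(H, G). Edges now: 2
Op 3: add_edge(H, C). Edges now: 3
Op 4: add_edge(B, A). Edges now: 4
Op 5: add_edge(F, G). Edges now: 5
Op 6: add_edge(B, E). Edges now: 6
Compute levels (Kahn BFS):
  sources (in-degree 0): B, F, H
  process B: level=0
    B->A: in-degree(A)=0, level(A)=1, enqueue
    B->E: in-degree(E)=0, level(E)=1, enqueue
  process F: level=0
    F->G: in-degree(G)=1, level(G)>=1
  process H: level=0
    H->C: in-degree(C)=0, level(C)=1, enqueue
    H->D: in-degree(D)=0, level(D)=1, enqueue
    H->G: in-degree(G)=0, level(G)=1, enqueue
  process A: level=1
  process E: level=1
  process C: level=1
  process D: level=1
  process G: level=1
All levels: A:1, B:0, C:1, D:1, E:1, F:0, G:1, H:0
max level = 1

Answer: 1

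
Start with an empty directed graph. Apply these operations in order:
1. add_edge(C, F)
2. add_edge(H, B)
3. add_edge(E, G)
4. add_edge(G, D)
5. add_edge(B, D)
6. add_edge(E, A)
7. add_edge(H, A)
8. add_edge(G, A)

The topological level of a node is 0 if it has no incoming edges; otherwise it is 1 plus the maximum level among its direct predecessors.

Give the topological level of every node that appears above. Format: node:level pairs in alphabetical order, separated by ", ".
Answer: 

Op 1: add_edge(C, F). Edges now: 1
Op 2: add_edge(H, B). Edges now: 2
Op 3: add_edge(E, G). Edges now: 3
Op 4: add_edge(G, D). Edges now: 4
Op 5: add_edge(B, D). Edges now: 5
Op 6: add_edge(E, A). Edges now: 6
Op 7: add_edge(H, A). Edges now: 7
Op 8: add_edge(G, A). Edges now: 8
Compute levels (Kahn BFS):
  sources (in-degree 0): C, E, H
  process C: level=0
    C->F: in-degree(F)=0, level(F)=1, enqueue
  process E: level=0
    E->A: in-degree(A)=2, level(A)>=1
    E->G: in-degree(G)=0, level(G)=1, enqueue
  process H: level=0
    H->A: in-degree(A)=1, level(A)>=1
    H->B: in-degree(B)=0, level(B)=1, enqueue
  process F: level=1
  process G: level=1
    G->A: in-degree(A)=0, level(A)=2, enqueue
    G->D: in-degree(D)=1, level(D)>=2
  process B: level=1
    B->D: in-degree(D)=0, level(D)=2, enqueue
  process A: level=2
  process D: level=2
All levels: A:2, B:1, C:0, D:2, E:0, F:1, G:1, H:0

Answer: A:2, B:1, C:0, D:2, E:0, F:1, G:1, H:0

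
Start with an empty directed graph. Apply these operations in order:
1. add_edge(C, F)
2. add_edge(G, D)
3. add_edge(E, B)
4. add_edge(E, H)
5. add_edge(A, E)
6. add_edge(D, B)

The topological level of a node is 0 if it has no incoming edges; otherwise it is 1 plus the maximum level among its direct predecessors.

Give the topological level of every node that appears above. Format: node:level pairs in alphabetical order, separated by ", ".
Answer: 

Answer: A:0, B:2, C:0, D:1, E:1, F:1, G:0, H:2

Derivation:
Op 1: add_edge(C, F). Edges now: 1
Op 2: add_edge(G, D). Edges now: 2
Op 3: add_edge(E, B). Edges now: 3
Op 4: add_edge(E, H). Edges now: 4
Op 5: add_edge(A, E). Edges now: 5
Op 6: add_edge(D, B). Edges now: 6
Compute levels (Kahn BFS):
  sources (in-degree 0): A, C, G
  process A: level=0
    A->E: in-degree(E)=0, level(E)=1, enqueue
  process C: level=0
    C->F: in-degree(F)=0, level(F)=1, enqueue
  process G: level=0
    G->D: in-degree(D)=0, level(D)=1, enqueue
  process E: level=1
    E->B: in-degree(B)=1, level(B)>=2
    E->H: in-degree(H)=0, level(H)=2, enqueue
  process F: level=1
  process D: level=1
    D->B: in-degree(B)=0, level(B)=2, enqueue
  process H: level=2
  process B: level=2
All levels: A:0, B:2, C:0, D:1, E:1, F:1, G:0, H:2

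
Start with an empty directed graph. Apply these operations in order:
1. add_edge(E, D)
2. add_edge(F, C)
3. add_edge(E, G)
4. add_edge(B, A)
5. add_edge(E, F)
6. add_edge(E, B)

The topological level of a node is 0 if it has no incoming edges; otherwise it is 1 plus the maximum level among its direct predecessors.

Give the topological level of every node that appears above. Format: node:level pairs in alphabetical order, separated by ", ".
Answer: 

Op 1: add_edge(E, D). Edges now: 1
Op 2: add_edge(F, C). Edges now: 2
Op 3: add_edge(E, G). Edges now: 3
Op 4: add_edge(B, A). Edges now: 4
Op 5: add_edge(E, F). Edges now: 5
Op 6: add_edge(E, B). Edges now: 6
Compute levels (Kahn BFS):
  sources (in-degree 0): E
  process E: level=0
    E->B: in-degree(B)=0, level(B)=1, enqueue
    E->D: in-degree(D)=0, level(D)=1, enqueue
    E->F: in-degree(F)=0, level(F)=1, enqueue
    E->G: in-degree(G)=0, level(G)=1, enqueue
  process B: level=1
    B->A: in-degree(A)=0, level(A)=2, enqueue
  process D: level=1
  process F: level=1
    F->C: in-degree(C)=0, level(C)=2, enqueue
  process G: level=1
  process A: level=2
  process C: level=2
All levels: A:2, B:1, C:2, D:1, E:0, F:1, G:1

Answer: A:2, B:1, C:2, D:1, E:0, F:1, G:1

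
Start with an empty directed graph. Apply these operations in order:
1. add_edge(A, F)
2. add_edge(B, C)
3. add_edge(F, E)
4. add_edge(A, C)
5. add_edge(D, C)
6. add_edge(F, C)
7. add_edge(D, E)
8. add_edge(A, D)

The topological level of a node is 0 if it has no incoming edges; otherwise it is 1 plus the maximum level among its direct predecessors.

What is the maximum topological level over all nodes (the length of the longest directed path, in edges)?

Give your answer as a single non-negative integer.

Answer: 2

Derivation:
Op 1: add_edge(A, F). Edges now: 1
Op 2: add_edge(B, C). Edges now: 2
Op 3: add_edge(F, E). Edges now: 3
Op 4: add_edge(A, C). Edges now: 4
Op 5: add_edge(D, C). Edges now: 5
Op 6: add_edge(F, C). Edges now: 6
Op 7: add_edge(D, E). Edges now: 7
Op 8: add_edge(A, D). Edges now: 8
Compute levels (Kahn BFS):
  sources (in-degree 0): A, B
  process A: level=0
    A->C: in-degree(C)=3, level(C)>=1
    A->D: in-degree(D)=0, level(D)=1, enqueue
    A->F: in-degree(F)=0, level(F)=1, enqueue
  process B: level=0
    B->C: in-degree(C)=2, level(C)>=1
  process D: level=1
    D->C: in-degree(C)=1, level(C)>=2
    D->E: in-degree(E)=1, level(E)>=2
  process F: level=1
    F->C: in-degree(C)=0, level(C)=2, enqueue
    F->E: in-degree(E)=0, level(E)=2, enqueue
  process C: level=2
  process E: level=2
All levels: A:0, B:0, C:2, D:1, E:2, F:1
max level = 2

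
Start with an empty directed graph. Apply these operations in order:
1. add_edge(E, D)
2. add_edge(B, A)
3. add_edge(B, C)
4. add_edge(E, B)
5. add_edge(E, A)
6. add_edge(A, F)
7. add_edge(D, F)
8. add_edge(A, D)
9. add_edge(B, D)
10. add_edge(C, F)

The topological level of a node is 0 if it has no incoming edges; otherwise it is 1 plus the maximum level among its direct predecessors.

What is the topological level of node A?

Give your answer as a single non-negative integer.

Answer: 2

Derivation:
Op 1: add_edge(E, D). Edges now: 1
Op 2: add_edge(B, A). Edges now: 2
Op 3: add_edge(B, C). Edges now: 3
Op 4: add_edge(E, B). Edges now: 4
Op 5: add_edge(E, A). Edges now: 5
Op 6: add_edge(A, F). Edges now: 6
Op 7: add_edge(D, F). Edges now: 7
Op 8: add_edge(A, D). Edges now: 8
Op 9: add_edge(B, D). Edges now: 9
Op 10: add_edge(C, F). Edges now: 10
Compute levels (Kahn BFS):
  sources (in-degree 0): E
  process E: level=0
    E->A: in-degree(A)=1, level(A)>=1
    E->B: in-degree(B)=0, level(B)=1, enqueue
    E->D: in-degree(D)=2, level(D)>=1
  process B: level=1
    B->A: in-degree(A)=0, level(A)=2, enqueue
    B->C: in-degree(C)=0, level(C)=2, enqueue
    B->D: in-degree(D)=1, level(D)>=2
  process A: level=2
    A->D: in-degree(D)=0, level(D)=3, enqueue
    A->F: in-degree(F)=2, level(F)>=3
  process C: level=2
    C->F: in-degree(F)=1, level(F)>=3
  process D: level=3
    D->F: in-degree(F)=0, level(F)=4, enqueue
  process F: level=4
All levels: A:2, B:1, C:2, D:3, E:0, F:4
level(A) = 2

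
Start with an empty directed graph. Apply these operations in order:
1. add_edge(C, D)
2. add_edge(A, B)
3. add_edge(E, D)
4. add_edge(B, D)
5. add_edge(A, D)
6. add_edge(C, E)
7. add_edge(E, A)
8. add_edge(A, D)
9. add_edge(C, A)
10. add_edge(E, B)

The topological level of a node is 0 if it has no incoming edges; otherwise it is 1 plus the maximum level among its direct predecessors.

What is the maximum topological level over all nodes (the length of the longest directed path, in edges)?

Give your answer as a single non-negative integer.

Op 1: add_edge(C, D). Edges now: 1
Op 2: add_edge(A, B). Edges now: 2
Op 3: add_edge(E, D). Edges now: 3
Op 4: add_edge(B, D). Edges now: 4
Op 5: add_edge(A, D). Edges now: 5
Op 6: add_edge(C, E). Edges now: 6
Op 7: add_edge(E, A). Edges now: 7
Op 8: add_edge(A, D) (duplicate, no change). Edges now: 7
Op 9: add_edge(C, A). Edges now: 8
Op 10: add_edge(E, B). Edges now: 9
Compute levels (Kahn BFS):
  sources (in-degree 0): C
  process C: level=0
    C->A: in-degree(A)=1, level(A)>=1
    C->D: in-degree(D)=3, level(D)>=1
    C->E: in-degree(E)=0, level(E)=1, enqueue
  process E: level=1
    E->A: in-degree(A)=0, level(A)=2, enqueue
    E->B: in-degree(B)=1, level(B)>=2
    E->D: in-degree(D)=2, level(D)>=2
  process A: level=2
    A->B: in-degree(B)=0, level(B)=3, enqueue
    A->D: in-degree(D)=1, level(D)>=3
  process B: level=3
    B->D: in-degree(D)=0, level(D)=4, enqueue
  process D: level=4
All levels: A:2, B:3, C:0, D:4, E:1
max level = 4

Answer: 4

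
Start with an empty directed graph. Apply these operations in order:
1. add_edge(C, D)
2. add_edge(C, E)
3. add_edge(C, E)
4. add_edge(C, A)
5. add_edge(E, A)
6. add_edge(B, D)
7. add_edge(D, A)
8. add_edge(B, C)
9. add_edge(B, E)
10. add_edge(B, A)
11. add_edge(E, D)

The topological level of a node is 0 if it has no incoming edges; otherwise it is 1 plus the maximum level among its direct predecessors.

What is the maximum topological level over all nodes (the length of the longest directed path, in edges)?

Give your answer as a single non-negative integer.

Op 1: add_edge(C, D). Edges now: 1
Op 2: add_edge(C, E). Edges now: 2
Op 3: add_edge(C, E) (duplicate, no change). Edges now: 2
Op 4: add_edge(C, A). Edges now: 3
Op 5: add_edge(E, A). Edges now: 4
Op 6: add_edge(B, D). Edges now: 5
Op 7: add_edge(D, A). Edges now: 6
Op 8: add_edge(B, C). Edges now: 7
Op 9: add_edge(B, E). Edges now: 8
Op 10: add_edge(B, A). Edges now: 9
Op 11: add_edge(E, D). Edges now: 10
Compute levels (Kahn BFS):
  sources (in-degree 0): B
  process B: level=0
    B->A: in-degree(A)=3, level(A)>=1
    B->C: in-degree(C)=0, level(C)=1, enqueue
    B->D: in-degree(D)=2, level(D)>=1
    B->E: in-degree(E)=1, level(E)>=1
  process C: level=1
    C->A: in-degree(A)=2, level(A)>=2
    C->D: in-degree(D)=1, level(D)>=2
    C->E: in-degree(E)=0, level(E)=2, enqueue
  process E: level=2
    E->A: in-degree(A)=1, level(A)>=3
    E->D: in-degree(D)=0, level(D)=3, enqueue
  process D: level=3
    D->A: in-degree(A)=0, level(A)=4, enqueue
  process A: level=4
All levels: A:4, B:0, C:1, D:3, E:2
max level = 4

Answer: 4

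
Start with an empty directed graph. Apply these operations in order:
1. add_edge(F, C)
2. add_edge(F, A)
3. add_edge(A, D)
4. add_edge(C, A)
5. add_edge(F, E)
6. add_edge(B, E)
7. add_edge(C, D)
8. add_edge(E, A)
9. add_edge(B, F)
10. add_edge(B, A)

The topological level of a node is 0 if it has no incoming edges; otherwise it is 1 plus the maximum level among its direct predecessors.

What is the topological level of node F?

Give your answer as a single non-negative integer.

Op 1: add_edge(F, C). Edges now: 1
Op 2: add_edge(F, A). Edges now: 2
Op 3: add_edge(A, D). Edges now: 3
Op 4: add_edge(C, A). Edges now: 4
Op 5: add_edge(F, E). Edges now: 5
Op 6: add_edge(B, E). Edges now: 6
Op 7: add_edge(C, D). Edges now: 7
Op 8: add_edge(E, A). Edges now: 8
Op 9: add_edge(B, F). Edges now: 9
Op 10: add_edge(B, A). Edges now: 10
Compute levels (Kahn BFS):
  sources (in-degree 0): B
  process B: level=0
    B->A: in-degree(A)=3, level(A)>=1
    B->E: in-degree(E)=1, level(E)>=1
    B->F: in-degree(F)=0, level(F)=1, enqueue
  process F: level=1
    F->A: in-degree(A)=2, level(A)>=2
    F->C: in-degree(C)=0, level(C)=2, enqueue
    F->E: in-degree(E)=0, level(E)=2, enqueue
  process C: level=2
    C->A: in-degree(A)=1, level(A)>=3
    C->D: in-degree(D)=1, level(D)>=3
  process E: level=2
    E->A: in-degree(A)=0, level(A)=3, enqueue
  process A: level=3
    A->D: in-degree(D)=0, level(D)=4, enqueue
  process D: level=4
All levels: A:3, B:0, C:2, D:4, E:2, F:1
level(F) = 1

Answer: 1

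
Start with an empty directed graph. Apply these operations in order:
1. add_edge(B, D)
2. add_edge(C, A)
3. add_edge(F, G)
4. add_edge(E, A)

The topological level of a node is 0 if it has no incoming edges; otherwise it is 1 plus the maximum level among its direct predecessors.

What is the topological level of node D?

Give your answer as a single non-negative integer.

Op 1: add_edge(B, D). Edges now: 1
Op 2: add_edge(C, A). Edges now: 2
Op 3: add_edge(F, G). Edges now: 3
Op 4: add_edge(E, A). Edges now: 4
Compute levels (Kahn BFS):
  sources (in-degree 0): B, C, E, F
  process B: level=0
    B->D: in-degree(D)=0, level(D)=1, enqueue
  process C: level=0
    C->A: in-degree(A)=1, level(A)>=1
  process E: level=0
    E->A: in-degree(A)=0, level(A)=1, enqueue
  process F: level=0
    F->G: in-degree(G)=0, level(G)=1, enqueue
  process D: level=1
  process A: level=1
  process G: level=1
All levels: A:1, B:0, C:0, D:1, E:0, F:0, G:1
level(D) = 1

Answer: 1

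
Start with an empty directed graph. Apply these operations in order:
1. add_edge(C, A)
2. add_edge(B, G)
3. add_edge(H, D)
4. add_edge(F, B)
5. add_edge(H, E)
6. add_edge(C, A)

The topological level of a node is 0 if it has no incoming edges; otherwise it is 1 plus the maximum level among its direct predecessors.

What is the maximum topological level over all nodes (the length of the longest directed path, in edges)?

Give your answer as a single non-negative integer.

Answer: 2

Derivation:
Op 1: add_edge(C, A). Edges now: 1
Op 2: add_edge(B, G). Edges now: 2
Op 3: add_edge(H, D). Edges now: 3
Op 4: add_edge(F, B). Edges now: 4
Op 5: add_edge(H, E). Edges now: 5
Op 6: add_edge(C, A) (duplicate, no change). Edges now: 5
Compute levels (Kahn BFS):
  sources (in-degree 0): C, F, H
  process C: level=0
    C->A: in-degree(A)=0, level(A)=1, enqueue
  process F: level=0
    F->B: in-degree(B)=0, level(B)=1, enqueue
  process H: level=0
    H->D: in-degree(D)=0, level(D)=1, enqueue
    H->E: in-degree(E)=0, level(E)=1, enqueue
  process A: level=1
  process B: level=1
    B->G: in-degree(G)=0, level(G)=2, enqueue
  process D: level=1
  process E: level=1
  process G: level=2
All levels: A:1, B:1, C:0, D:1, E:1, F:0, G:2, H:0
max level = 2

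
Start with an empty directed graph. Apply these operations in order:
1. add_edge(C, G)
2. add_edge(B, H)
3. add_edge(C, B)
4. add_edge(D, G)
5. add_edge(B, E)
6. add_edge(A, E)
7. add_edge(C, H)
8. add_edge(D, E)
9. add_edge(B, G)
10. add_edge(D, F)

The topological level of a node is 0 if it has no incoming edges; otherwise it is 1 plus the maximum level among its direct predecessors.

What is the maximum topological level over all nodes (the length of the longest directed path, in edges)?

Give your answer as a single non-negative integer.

Op 1: add_edge(C, G). Edges now: 1
Op 2: add_edge(B, H). Edges now: 2
Op 3: add_edge(C, B). Edges now: 3
Op 4: add_edge(D, G). Edges now: 4
Op 5: add_edge(B, E). Edges now: 5
Op 6: add_edge(A, E). Edges now: 6
Op 7: add_edge(C, H). Edges now: 7
Op 8: add_edge(D, E). Edges now: 8
Op 9: add_edge(B, G). Edges now: 9
Op 10: add_edge(D, F). Edges now: 10
Compute levels (Kahn BFS):
  sources (in-degree 0): A, C, D
  process A: level=0
    A->E: in-degree(E)=2, level(E)>=1
  process C: level=0
    C->B: in-degree(B)=0, level(B)=1, enqueue
    C->G: in-degree(G)=2, level(G)>=1
    C->H: in-degree(H)=1, level(H)>=1
  process D: level=0
    D->E: in-degree(E)=1, level(E)>=1
    D->F: in-degree(F)=0, level(F)=1, enqueue
    D->G: in-degree(G)=1, level(G)>=1
  process B: level=1
    B->E: in-degree(E)=0, level(E)=2, enqueue
    B->G: in-degree(G)=0, level(G)=2, enqueue
    B->H: in-degree(H)=0, level(H)=2, enqueue
  process F: level=1
  process E: level=2
  process G: level=2
  process H: level=2
All levels: A:0, B:1, C:0, D:0, E:2, F:1, G:2, H:2
max level = 2

Answer: 2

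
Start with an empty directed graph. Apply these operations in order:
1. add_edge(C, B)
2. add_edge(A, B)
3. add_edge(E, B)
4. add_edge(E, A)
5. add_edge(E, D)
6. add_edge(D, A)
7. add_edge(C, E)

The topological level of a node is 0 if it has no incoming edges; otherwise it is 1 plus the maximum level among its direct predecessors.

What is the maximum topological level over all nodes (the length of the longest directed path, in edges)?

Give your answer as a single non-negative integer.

Answer: 4

Derivation:
Op 1: add_edge(C, B). Edges now: 1
Op 2: add_edge(A, B). Edges now: 2
Op 3: add_edge(E, B). Edges now: 3
Op 4: add_edge(E, A). Edges now: 4
Op 5: add_edge(E, D). Edges now: 5
Op 6: add_edge(D, A). Edges now: 6
Op 7: add_edge(C, E). Edges now: 7
Compute levels (Kahn BFS):
  sources (in-degree 0): C
  process C: level=0
    C->B: in-degree(B)=2, level(B)>=1
    C->E: in-degree(E)=0, level(E)=1, enqueue
  process E: level=1
    E->A: in-degree(A)=1, level(A)>=2
    E->B: in-degree(B)=1, level(B)>=2
    E->D: in-degree(D)=0, level(D)=2, enqueue
  process D: level=2
    D->A: in-degree(A)=0, level(A)=3, enqueue
  process A: level=3
    A->B: in-degree(B)=0, level(B)=4, enqueue
  process B: level=4
All levels: A:3, B:4, C:0, D:2, E:1
max level = 4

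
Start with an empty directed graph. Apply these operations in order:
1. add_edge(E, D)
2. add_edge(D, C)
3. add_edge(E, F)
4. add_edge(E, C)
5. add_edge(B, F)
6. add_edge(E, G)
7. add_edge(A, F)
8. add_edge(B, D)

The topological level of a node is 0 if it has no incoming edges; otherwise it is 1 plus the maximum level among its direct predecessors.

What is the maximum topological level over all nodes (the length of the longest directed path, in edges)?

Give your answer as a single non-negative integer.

Answer: 2

Derivation:
Op 1: add_edge(E, D). Edges now: 1
Op 2: add_edge(D, C). Edges now: 2
Op 3: add_edge(E, F). Edges now: 3
Op 4: add_edge(E, C). Edges now: 4
Op 5: add_edge(B, F). Edges now: 5
Op 6: add_edge(E, G). Edges now: 6
Op 7: add_edge(A, F). Edges now: 7
Op 8: add_edge(B, D). Edges now: 8
Compute levels (Kahn BFS):
  sources (in-degree 0): A, B, E
  process A: level=0
    A->F: in-degree(F)=2, level(F)>=1
  process B: level=0
    B->D: in-degree(D)=1, level(D)>=1
    B->F: in-degree(F)=1, level(F)>=1
  process E: level=0
    E->C: in-degree(C)=1, level(C)>=1
    E->D: in-degree(D)=0, level(D)=1, enqueue
    E->F: in-degree(F)=0, level(F)=1, enqueue
    E->G: in-degree(G)=0, level(G)=1, enqueue
  process D: level=1
    D->C: in-degree(C)=0, level(C)=2, enqueue
  process F: level=1
  process G: level=1
  process C: level=2
All levels: A:0, B:0, C:2, D:1, E:0, F:1, G:1
max level = 2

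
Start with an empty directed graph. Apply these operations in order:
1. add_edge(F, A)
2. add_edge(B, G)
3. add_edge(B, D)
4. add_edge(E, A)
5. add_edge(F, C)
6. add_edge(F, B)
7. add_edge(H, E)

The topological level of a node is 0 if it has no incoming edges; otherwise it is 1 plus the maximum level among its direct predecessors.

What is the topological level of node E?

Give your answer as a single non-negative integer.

Op 1: add_edge(F, A). Edges now: 1
Op 2: add_edge(B, G). Edges now: 2
Op 3: add_edge(B, D). Edges now: 3
Op 4: add_edge(E, A). Edges now: 4
Op 5: add_edge(F, C). Edges now: 5
Op 6: add_edge(F, B). Edges now: 6
Op 7: add_edge(H, E). Edges now: 7
Compute levels (Kahn BFS):
  sources (in-degree 0): F, H
  process F: level=0
    F->A: in-degree(A)=1, level(A)>=1
    F->B: in-degree(B)=0, level(B)=1, enqueue
    F->C: in-degree(C)=0, level(C)=1, enqueue
  process H: level=0
    H->E: in-degree(E)=0, level(E)=1, enqueue
  process B: level=1
    B->D: in-degree(D)=0, level(D)=2, enqueue
    B->G: in-degree(G)=0, level(G)=2, enqueue
  process C: level=1
  process E: level=1
    E->A: in-degree(A)=0, level(A)=2, enqueue
  process D: level=2
  process G: level=2
  process A: level=2
All levels: A:2, B:1, C:1, D:2, E:1, F:0, G:2, H:0
level(E) = 1

Answer: 1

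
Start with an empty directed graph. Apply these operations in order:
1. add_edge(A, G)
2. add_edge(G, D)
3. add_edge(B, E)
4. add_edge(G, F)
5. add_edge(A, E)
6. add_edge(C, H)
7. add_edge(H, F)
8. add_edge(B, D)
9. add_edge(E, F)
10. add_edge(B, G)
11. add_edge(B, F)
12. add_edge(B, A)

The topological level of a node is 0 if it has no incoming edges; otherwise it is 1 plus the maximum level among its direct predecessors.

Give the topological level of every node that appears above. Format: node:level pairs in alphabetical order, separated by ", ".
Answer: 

Op 1: add_edge(A, G). Edges now: 1
Op 2: add_edge(G, D). Edges now: 2
Op 3: add_edge(B, E). Edges now: 3
Op 4: add_edge(G, F). Edges now: 4
Op 5: add_edge(A, E). Edges now: 5
Op 6: add_edge(C, H). Edges now: 6
Op 7: add_edge(H, F). Edges now: 7
Op 8: add_edge(B, D). Edges now: 8
Op 9: add_edge(E, F). Edges now: 9
Op 10: add_edge(B, G). Edges now: 10
Op 11: add_edge(B, F). Edges now: 11
Op 12: add_edge(B, A). Edges now: 12
Compute levels (Kahn BFS):
  sources (in-degree 0): B, C
  process B: level=0
    B->A: in-degree(A)=0, level(A)=1, enqueue
    B->D: in-degree(D)=1, level(D)>=1
    B->E: in-degree(E)=1, level(E)>=1
    B->F: in-degree(F)=3, level(F)>=1
    B->G: in-degree(G)=1, level(G)>=1
  process C: level=0
    C->H: in-degree(H)=0, level(H)=1, enqueue
  process A: level=1
    A->E: in-degree(E)=0, level(E)=2, enqueue
    A->G: in-degree(G)=0, level(G)=2, enqueue
  process H: level=1
    H->F: in-degree(F)=2, level(F)>=2
  process E: level=2
    E->F: in-degree(F)=1, level(F)>=3
  process G: level=2
    G->D: in-degree(D)=0, level(D)=3, enqueue
    G->F: in-degree(F)=0, level(F)=3, enqueue
  process D: level=3
  process F: level=3
All levels: A:1, B:0, C:0, D:3, E:2, F:3, G:2, H:1

Answer: A:1, B:0, C:0, D:3, E:2, F:3, G:2, H:1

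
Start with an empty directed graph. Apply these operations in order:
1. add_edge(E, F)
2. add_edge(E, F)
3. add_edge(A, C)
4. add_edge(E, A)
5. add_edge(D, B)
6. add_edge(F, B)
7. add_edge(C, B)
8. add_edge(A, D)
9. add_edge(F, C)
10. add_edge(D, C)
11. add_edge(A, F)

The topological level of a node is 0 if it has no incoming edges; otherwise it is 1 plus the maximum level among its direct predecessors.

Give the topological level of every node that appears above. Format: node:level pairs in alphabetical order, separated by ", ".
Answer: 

Answer: A:1, B:4, C:3, D:2, E:0, F:2

Derivation:
Op 1: add_edge(E, F). Edges now: 1
Op 2: add_edge(E, F) (duplicate, no change). Edges now: 1
Op 3: add_edge(A, C). Edges now: 2
Op 4: add_edge(E, A). Edges now: 3
Op 5: add_edge(D, B). Edges now: 4
Op 6: add_edge(F, B). Edges now: 5
Op 7: add_edge(C, B). Edges now: 6
Op 8: add_edge(A, D). Edges now: 7
Op 9: add_edge(F, C). Edges now: 8
Op 10: add_edge(D, C). Edges now: 9
Op 11: add_edge(A, F). Edges now: 10
Compute levels (Kahn BFS):
  sources (in-degree 0): E
  process E: level=0
    E->A: in-degree(A)=0, level(A)=1, enqueue
    E->F: in-degree(F)=1, level(F)>=1
  process A: level=1
    A->C: in-degree(C)=2, level(C)>=2
    A->D: in-degree(D)=0, level(D)=2, enqueue
    A->F: in-degree(F)=0, level(F)=2, enqueue
  process D: level=2
    D->B: in-degree(B)=2, level(B)>=3
    D->C: in-degree(C)=1, level(C)>=3
  process F: level=2
    F->B: in-degree(B)=1, level(B)>=3
    F->C: in-degree(C)=0, level(C)=3, enqueue
  process C: level=3
    C->B: in-degree(B)=0, level(B)=4, enqueue
  process B: level=4
All levels: A:1, B:4, C:3, D:2, E:0, F:2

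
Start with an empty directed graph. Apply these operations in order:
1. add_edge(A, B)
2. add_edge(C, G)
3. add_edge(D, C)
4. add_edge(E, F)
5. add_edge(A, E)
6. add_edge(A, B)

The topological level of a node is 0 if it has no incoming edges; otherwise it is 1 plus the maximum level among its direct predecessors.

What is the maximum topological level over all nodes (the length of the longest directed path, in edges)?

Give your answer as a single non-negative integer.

Answer: 2

Derivation:
Op 1: add_edge(A, B). Edges now: 1
Op 2: add_edge(C, G). Edges now: 2
Op 3: add_edge(D, C). Edges now: 3
Op 4: add_edge(E, F). Edges now: 4
Op 5: add_edge(A, E). Edges now: 5
Op 6: add_edge(A, B) (duplicate, no change). Edges now: 5
Compute levels (Kahn BFS):
  sources (in-degree 0): A, D
  process A: level=0
    A->B: in-degree(B)=0, level(B)=1, enqueue
    A->E: in-degree(E)=0, level(E)=1, enqueue
  process D: level=0
    D->C: in-degree(C)=0, level(C)=1, enqueue
  process B: level=1
  process E: level=1
    E->F: in-degree(F)=0, level(F)=2, enqueue
  process C: level=1
    C->G: in-degree(G)=0, level(G)=2, enqueue
  process F: level=2
  process G: level=2
All levels: A:0, B:1, C:1, D:0, E:1, F:2, G:2
max level = 2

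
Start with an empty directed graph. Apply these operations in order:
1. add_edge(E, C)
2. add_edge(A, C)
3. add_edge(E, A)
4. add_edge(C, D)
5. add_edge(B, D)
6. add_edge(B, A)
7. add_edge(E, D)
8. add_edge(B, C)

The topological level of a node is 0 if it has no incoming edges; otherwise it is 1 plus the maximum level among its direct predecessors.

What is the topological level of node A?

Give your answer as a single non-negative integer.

Op 1: add_edge(E, C). Edges now: 1
Op 2: add_edge(A, C). Edges now: 2
Op 3: add_edge(E, A). Edges now: 3
Op 4: add_edge(C, D). Edges now: 4
Op 5: add_edge(B, D). Edges now: 5
Op 6: add_edge(B, A). Edges now: 6
Op 7: add_edge(E, D). Edges now: 7
Op 8: add_edge(B, C). Edges now: 8
Compute levels (Kahn BFS):
  sources (in-degree 0): B, E
  process B: level=0
    B->A: in-degree(A)=1, level(A)>=1
    B->C: in-degree(C)=2, level(C)>=1
    B->D: in-degree(D)=2, level(D)>=1
  process E: level=0
    E->A: in-degree(A)=0, level(A)=1, enqueue
    E->C: in-degree(C)=1, level(C)>=1
    E->D: in-degree(D)=1, level(D)>=1
  process A: level=1
    A->C: in-degree(C)=0, level(C)=2, enqueue
  process C: level=2
    C->D: in-degree(D)=0, level(D)=3, enqueue
  process D: level=3
All levels: A:1, B:0, C:2, D:3, E:0
level(A) = 1

Answer: 1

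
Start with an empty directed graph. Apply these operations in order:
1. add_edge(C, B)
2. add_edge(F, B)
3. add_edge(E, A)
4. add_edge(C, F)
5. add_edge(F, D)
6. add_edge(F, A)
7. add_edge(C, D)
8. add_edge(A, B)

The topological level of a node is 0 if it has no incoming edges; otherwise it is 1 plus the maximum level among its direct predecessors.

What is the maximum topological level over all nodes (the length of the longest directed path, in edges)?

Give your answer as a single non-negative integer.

Op 1: add_edge(C, B). Edges now: 1
Op 2: add_edge(F, B). Edges now: 2
Op 3: add_edge(E, A). Edges now: 3
Op 4: add_edge(C, F). Edges now: 4
Op 5: add_edge(F, D). Edges now: 5
Op 6: add_edge(F, A). Edges now: 6
Op 7: add_edge(C, D). Edges now: 7
Op 8: add_edge(A, B). Edges now: 8
Compute levels (Kahn BFS):
  sources (in-degree 0): C, E
  process C: level=0
    C->B: in-degree(B)=2, level(B)>=1
    C->D: in-degree(D)=1, level(D)>=1
    C->F: in-degree(F)=0, level(F)=1, enqueue
  process E: level=0
    E->A: in-degree(A)=1, level(A)>=1
  process F: level=1
    F->A: in-degree(A)=0, level(A)=2, enqueue
    F->B: in-degree(B)=1, level(B)>=2
    F->D: in-degree(D)=0, level(D)=2, enqueue
  process A: level=2
    A->B: in-degree(B)=0, level(B)=3, enqueue
  process D: level=2
  process B: level=3
All levels: A:2, B:3, C:0, D:2, E:0, F:1
max level = 3

Answer: 3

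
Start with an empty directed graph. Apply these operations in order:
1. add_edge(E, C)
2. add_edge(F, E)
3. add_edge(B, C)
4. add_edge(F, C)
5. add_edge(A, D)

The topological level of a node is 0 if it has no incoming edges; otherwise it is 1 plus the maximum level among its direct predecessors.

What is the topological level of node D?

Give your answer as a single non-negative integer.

Answer: 1

Derivation:
Op 1: add_edge(E, C). Edges now: 1
Op 2: add_edge(F, E). Edges now: 2
Op 3: add_edge(B, C). Edges now: 3
Op 4: add_edge(F, C). Edges now: 4
Op 5: add_edge(A, D). Edges now: 5
Compute levels (Kahn BFS):
  sources (in-degree 0): A, B, F
  process A: level=0
    A->D: in-degree(D)=0, level(D)=1, enqueue
  process B: level=0
    B->C: in-degree(C)=2, level(C)>=1
  process F: level=0
    F->C: in-degree(C)=1, level(C)>=1
    F->E: in-degree(E)=0, level(E)=1, enqueue
  process D: level=1
  process E: level=1
    E->C: in-degree(C)=0, level(C)=2, enqueue
  process C: level=2
All levels: A:0, B:0, C:2, D:1, E:1, F:0
level(D) = 1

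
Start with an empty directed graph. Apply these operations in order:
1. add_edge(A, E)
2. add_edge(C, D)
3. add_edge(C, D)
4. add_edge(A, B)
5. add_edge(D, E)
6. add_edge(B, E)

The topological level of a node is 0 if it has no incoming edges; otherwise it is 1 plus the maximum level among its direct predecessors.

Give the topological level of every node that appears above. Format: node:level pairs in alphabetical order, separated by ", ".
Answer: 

Answer: A:0, B:1, C:0, D:1, E:2

Derivation:
Op 1: add_edge(A, E). Edges now: 1
Op 2: add_edge(C, D). Edges now: 2
Op 3: add_edge(C, D) (duplicate, no change). Edges now: 2
Op 4: add_edge(A, B). Edges now: 3
Op 5: add_edge(D, E). Edges now: 4
Op 6: add_edge(B, E). Edges now: 5
Compute levels (Kahn BFS):
  sources (in-degree 0): A, C
  process A: level=0
    A->B: in-degree(B)=0, level(B)=1, enqueue
    A->E: in-degree(E)=2, level(E)>=1
  process C: level=0
    C->D: in-degree(D)=0, level(D)=1, enqueue
  process B: level=1
    B->E: in-degree(E)=1, level(E)>=2
  process D: level=1
    D->E: in-degree(E)=0, level(E)=2, enqueue
  process E: level=2
All levels: A:0, B:1, C:0, D:1, E:2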